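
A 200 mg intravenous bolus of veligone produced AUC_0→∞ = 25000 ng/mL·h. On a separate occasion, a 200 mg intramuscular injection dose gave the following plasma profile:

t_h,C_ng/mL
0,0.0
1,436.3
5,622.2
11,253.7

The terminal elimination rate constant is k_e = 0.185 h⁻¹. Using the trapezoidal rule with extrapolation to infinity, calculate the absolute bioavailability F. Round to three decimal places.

F = 0.253

Trapezoidal AUC_0→11 (intramuscular injection):
  [0→1]: (0.0+436.3)/2 × 1 = 218.15
  [1→5]: (436.3+622.2)/2 × 4 = 2117.0
  [5→11]: (622.2+253.7)/2 × 6 = 2627.7
  Sum = 4962.85 ng/mL·h
Tail: C_last/k_e = 253.7/0.185 = 1371.351
AUC_0→∞ (intramuscular injection) = 4962.85 + 1371.351 = 6334.201 ng/mL·h
F = (AUC_ev/D_ev)/(AUC_iv/D_iv) = (6334.201/200)/(25000/200) = 31.671005/125 = 0.2534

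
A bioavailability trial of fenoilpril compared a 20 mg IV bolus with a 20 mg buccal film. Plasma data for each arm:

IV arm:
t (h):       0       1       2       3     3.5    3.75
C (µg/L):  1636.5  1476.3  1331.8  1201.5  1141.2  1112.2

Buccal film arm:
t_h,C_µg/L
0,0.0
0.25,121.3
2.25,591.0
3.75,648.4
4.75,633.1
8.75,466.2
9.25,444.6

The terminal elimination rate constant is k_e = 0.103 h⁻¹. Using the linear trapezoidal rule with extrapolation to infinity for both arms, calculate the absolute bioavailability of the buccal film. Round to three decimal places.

Trapezoidal AUC_0→3.75 (IV):
  [0→1]: (1636.5+1476.3)/2 × 1 = 1556.4
  [1→2]: (1476.3+1331.8)/2 × 1 = 1404.05
  [2→3]: (1331.8+1201.5)/2 × 1 = 1266.65
  [3→3.5]: (1201.5+1141.2)/2 × 0.5 = 585.675
  [3.5→3.75]: (1141.2+1112.2)/2 × 0.25 = 281.675
  Sum = 5094.45 µg/L·h
IV tail: 1112.2/0.103 = 10798.058; AUC_iv,0→∞ = 5094.45 + 10798.058 = 15892.508 µg/L·h
Trapezoidal AUC_0→9.25 (buccal film):
  [0→0.25]: (0.0+121.3)/2 × 0.25 = 15.1625
  [0.25→2.25]: (121.3+591.0)/2 × 2 = 712.3
  [2.25→3.75]: (591.0+648.4)/2 × 1.5 = 929.55
  [3.75→4.75]: (648.4+633.1)/2 × 1 = 640.75
  [4.75→8.75]: (633.1+466.2)/2 × 4 = 2198.6
  [8.75→9.25]: (466.2+444.6)/2 × 0.5 = 227.7
  Sum = 4724.0625 µg/L·h
buccal film tail: 444.6/0.103 = 4316.505; AUC_ev,0→∞ = 4724.0625 + 4316.505 = 9040.5675 µg/L·h
F = (AUC_ev/D_ev)/(AUC_iv/D_iv) = (9040.5675/20)/(15892.508/20) = 452.028/794.6254 = 0.5689

F = 0.569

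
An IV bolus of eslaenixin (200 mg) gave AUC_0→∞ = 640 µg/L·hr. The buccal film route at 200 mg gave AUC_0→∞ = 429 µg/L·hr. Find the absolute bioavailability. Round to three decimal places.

F = (AUC_ev / D_ev) / (AUC_iv / D_iv)
  = (429/200) / (640/200)
  = 2.145 / 3.2 = 0.6703

F = 0.670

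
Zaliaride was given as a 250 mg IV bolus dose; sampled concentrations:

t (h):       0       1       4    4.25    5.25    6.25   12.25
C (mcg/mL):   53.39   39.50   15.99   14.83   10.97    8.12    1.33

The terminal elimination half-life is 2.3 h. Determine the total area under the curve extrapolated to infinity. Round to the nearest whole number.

AUC = 189 mcg/mL·h

Trapezoidal AUC_0→12.25:
  [0→1]: (53.39+39.50)/2 × 1 = 46.445
  [1→4]: (39.50+15.99)/2 × 3 = 83.235
  [4→4.25]: (15.99+14.83)/2 × 0.25 = 3.8525
  [4.25→5.25]: (14.83+10.97)/2 × 1 = 12.9
  [5.25→6.25]: (10.97+8.12)/2 × 1 = 9.545
  [6.25→12.25]: (8.12+1.33)/2 × 6 = 28.35
  Sum = 184.3275 mcg/mL·h
k_e = ln2 / t½ = 0.693147 / 2.3 = 0.3014 h^-1
Extrapolated tail: C_last / k_e = 1.33 / 0.3014 = 4.413
AUC_0→∞ = 184.3275 + 4.413 = 188.7405 mcg/mL·h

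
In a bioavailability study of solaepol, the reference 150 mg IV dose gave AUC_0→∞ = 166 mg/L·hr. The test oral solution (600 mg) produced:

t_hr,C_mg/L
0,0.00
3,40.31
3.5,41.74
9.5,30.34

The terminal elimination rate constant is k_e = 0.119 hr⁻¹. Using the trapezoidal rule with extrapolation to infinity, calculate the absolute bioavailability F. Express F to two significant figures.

Trapezoidal AUC_0→9.5 (oral solution):
  [0→3]: (0.00+40.31)/2 × 3 = 60.465
  [3→3.5]: (40.31+41.74)/2 × 0.5 = 20.5125
  [3.5→9.5]: (41.74+30.34)/2 × 6 = 216.24
  Sum = 297.2175 mg/L·hr
Tail: C_last/k_e = 30.34/0.119 = 254.958
AUC_0→∞ (oral solution) = 297.2175 + 254.958 = 552.1755 mg/L·hr
F = (AUC_ev/D_ev)/(AUC_iv/D_iv) = (552.1755/600)/(166/150) = 0.9202925/1.10667 = 0.8316

F = 0.83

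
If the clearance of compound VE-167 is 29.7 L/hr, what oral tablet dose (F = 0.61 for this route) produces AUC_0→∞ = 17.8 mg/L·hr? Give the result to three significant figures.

Dose = CL × AUC_0→∞ / F
     = 29.7 × 17.8 / 0.61 = 866.656 mg

Dose = 867 mg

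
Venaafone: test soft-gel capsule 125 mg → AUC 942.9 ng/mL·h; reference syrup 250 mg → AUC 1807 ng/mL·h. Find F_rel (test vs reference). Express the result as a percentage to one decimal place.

F_rel = 104.4%

F_rel = (AUC_test/D_test) / (AUC_ref/D_ref)
      = (942.9/125) / (1807/250)
      = 7.5432 / 7.228 = 1.0436 = 104.36%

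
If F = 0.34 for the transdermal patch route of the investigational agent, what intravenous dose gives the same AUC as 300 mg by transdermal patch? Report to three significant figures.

D_iv = 102 mg

Systemic exposure from an extravascular dose = F × D_ev, so the equivalent IV dose is F × D_ev.
D_iv = F × D_ev = 0.34 × 300 = 102 mg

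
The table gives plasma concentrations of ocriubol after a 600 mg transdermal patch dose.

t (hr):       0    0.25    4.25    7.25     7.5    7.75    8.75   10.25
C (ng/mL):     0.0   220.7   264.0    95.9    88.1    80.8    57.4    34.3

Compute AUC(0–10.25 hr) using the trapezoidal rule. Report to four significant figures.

Trapezoidal AUC_0→10.25:
  [0→0.25]: (0.0+220.7)/2 × 0.25 = 27.5875
  [0.25→4.25]: (220.7+264.0)/2 × 4 = 969.4
  [4.25→7.25]: (264.0+95.9)/2 × 3 = 539.85
  [7.25→7.5]: (95.9+88.1)/2 × 0.25 = 23.0
  [7.5→7.75]: (88.1+80.8)/2 × 0.25 = 21.1125
  [7.75→8.75]: (80.8+57.4)/2 × 1 = 69.1
  [8.75→10.25]: (57.4+34.3)/2 × 1.5 = 68.775
  Sum = 1718.825 ng/mL·hr

AUC = 1719 ng/mL·hr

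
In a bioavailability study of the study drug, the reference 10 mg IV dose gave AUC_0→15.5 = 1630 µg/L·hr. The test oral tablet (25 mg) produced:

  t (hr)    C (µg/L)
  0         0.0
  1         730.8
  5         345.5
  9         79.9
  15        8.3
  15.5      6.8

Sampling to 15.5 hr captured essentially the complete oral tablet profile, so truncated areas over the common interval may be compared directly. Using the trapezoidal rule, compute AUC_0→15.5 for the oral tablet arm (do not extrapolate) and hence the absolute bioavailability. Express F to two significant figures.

Trapezoidal AUC_0→15.5 (oral tablet):
  [0→1]: (0.0+730.8)/2 × 1 = 365.4
  [1→5]: (730.8+345.5)/2 × 4 = 2152.6
  [5→9]: (345.5+79.9)/2 × 4 = 850.8
  [9→15]: (79.9+8.3)/2 × 6 = 264.6
  [15→15.5]: (8.3+6.8)/2 × 0.5 = 3.775
  Sum = 3637.175 µg/L·hr
F = (AUC_ev/D_ev)/(AUC_iv/D_iv) = (3637.175/25)/(1630/10) = 145.487/163 = 0.8926

F = 0.89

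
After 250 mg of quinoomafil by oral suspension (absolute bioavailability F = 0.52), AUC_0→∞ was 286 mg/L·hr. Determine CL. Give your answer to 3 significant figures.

CL = 0.455 L/hr

CL = F × Dose / AUC_0→∞
   = 0.52 × 250 / 286 = 0.454545 L/hr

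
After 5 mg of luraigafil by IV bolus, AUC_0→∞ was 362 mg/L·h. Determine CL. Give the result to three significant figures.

CL = 0.0138 L/h

CL = Dose_iv / AUC_0→∞
   = 5 / 362 = 0.0138122 L/h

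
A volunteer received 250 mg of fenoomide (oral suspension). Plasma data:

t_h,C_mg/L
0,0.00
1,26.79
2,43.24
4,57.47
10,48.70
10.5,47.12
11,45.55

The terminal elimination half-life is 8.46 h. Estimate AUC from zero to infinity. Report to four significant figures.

AUC = 1071 mg/L·h

Trapezoidal AUC_0→11:
  [0→1]: (0.00+26.79)/2 × 1 = 13.395
  [1→2]: (26.79+43.24)/2 × 1 = 35.015
  [2→4]: (43.24+57.47)/2 × 2 = 100.71
  [4→10]: (57.47+48.70)/2 × 6 = 318.51
  [10→10.5]: (48.70+47.12)/2 × 0.5 = 23.955
  [10.5→11]: (47.12+45.55)/2 × 0.5 = 23.1675
  Sum = 514.7525 mg/L·h
k_e = ln2 / t½ = 0.693147 / 8.46 = 0.0819 h^-1
Extrapolated tail: C_last / k_e = 45.55 / 0.0819 = 556.166
AUC_0→∞ = 514.7525 + 556.166 = 1070.9185 mg/L·h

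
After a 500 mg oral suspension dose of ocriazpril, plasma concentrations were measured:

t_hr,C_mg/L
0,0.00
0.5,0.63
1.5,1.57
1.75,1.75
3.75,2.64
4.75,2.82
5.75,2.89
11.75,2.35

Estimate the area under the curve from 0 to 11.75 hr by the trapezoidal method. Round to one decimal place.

AUC = 27.4 mg/L·hr

Trapezoidal AUC_0→11.75:
  [0→0.5]: (0.00+0.63)/2 × 0.5 = 0.1575
  [0.5→1.5]: (0.63+1.57)/2 × 1 = 1.1
  [1.5→1.75]: (1.57+1.75)/2 × 0.25 = 0.415
  [1.75→3.75]: (1.75+2.64)/2 × 2 = 4.39
  [3.75→4.75]: (2.64+2.82)/2 × 1 = 2.73
  [4.75→5.75]: (2.82+2.89)/2 × 1 = 2.855
  [5.75→11.75]: (2.89+2.35)/2 × 6 = 15.72
  Sum = 27.3675 mg/L·hr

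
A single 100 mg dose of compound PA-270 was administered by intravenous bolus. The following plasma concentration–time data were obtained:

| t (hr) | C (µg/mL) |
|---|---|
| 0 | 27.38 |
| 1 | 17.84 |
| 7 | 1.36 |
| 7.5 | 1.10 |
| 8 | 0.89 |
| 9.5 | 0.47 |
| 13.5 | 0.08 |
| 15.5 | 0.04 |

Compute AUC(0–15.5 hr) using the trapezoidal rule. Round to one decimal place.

AUC = 83.6 µg/mL·hr

Trapezoidal AUC_0→15.5:
  [0→1]: (27.38+17.84)/2 × 1 = 22.61
  [1→7]: (17.84+1.36)/2 × 6 = 57.6
  [7→7.5]: (1.36+1.10)/2 × 0.5 = 0.615
  [7.5→8]: (1.10+0.89)/2 × 0.5 = 0.4975
  [8→9.5]: (0.89+0.47)/2 × 1.5 = 1.02
  [9.5→13.5]: (0.47+0.08)/2 × 4 = 1.1
  [13.5→15.5]: (0.08+0.04)/2 × 2 = 0.12
  Sum = 83.5625 µg/mL·hr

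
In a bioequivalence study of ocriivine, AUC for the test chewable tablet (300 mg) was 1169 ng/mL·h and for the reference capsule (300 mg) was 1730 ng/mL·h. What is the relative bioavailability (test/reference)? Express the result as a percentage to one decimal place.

F_rel = 67.6%

F_rel = (AUC_test/D_test) / (AUC_ref/D_ref)
      = (1169/300) / (1730/300)
      = 3.89667 / 5.76667 = 0.6757 = 67.57%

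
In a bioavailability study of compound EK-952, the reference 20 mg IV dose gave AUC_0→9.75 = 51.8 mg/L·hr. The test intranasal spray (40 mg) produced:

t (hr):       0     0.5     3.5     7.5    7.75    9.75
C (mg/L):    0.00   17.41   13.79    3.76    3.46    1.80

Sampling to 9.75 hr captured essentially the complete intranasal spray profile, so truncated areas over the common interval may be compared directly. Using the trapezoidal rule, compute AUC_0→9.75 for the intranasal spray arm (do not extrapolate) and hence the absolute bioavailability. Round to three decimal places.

Trapezoidal AUC_0→9.75 (intranasal spray):
  [0→0.5]: (0.00+17.41)/2 × 0.5 = 4.3525
  [0.5→3.5]: (17.41+13.79)/2 × 3 = 46.8
  [3.5→7.5]: (13.79+3.76)/2 × 4 = 35.1
  [7.5→7.75]: (3.76+3.46)/2 × 0.25 = 0.9025
  [7.75→9.75]: (3.46+1.80)/2 × 2 = 5.26
  Sum = 92.415 mg/L·hr
F = (AUC_ev/D_ev)/(AUC_iv/D_iv) = (92.415/40)/(51.8/20) = 2.310375/2.59 = 0.8920

F = 0.892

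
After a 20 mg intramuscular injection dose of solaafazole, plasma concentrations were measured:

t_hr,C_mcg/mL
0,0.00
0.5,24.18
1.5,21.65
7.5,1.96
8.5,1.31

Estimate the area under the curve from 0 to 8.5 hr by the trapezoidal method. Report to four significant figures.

Trapezoidal AUC_0→8.5:
  [0→0.5]: (0.00+24.18)/2 × 0.5 = 6.045
  [0.5→1.5]: (24.18+21.65)/2 × 1 = 22.915
  [1.5→7.5]: (21.65+1.96)/2 × 6 = 70.83
  [7.5→8.5]: (1.96+1.31)/2 × 1 = 1.635
  Sum = 101.425 mcg/mL·hr

AUC = 101.4 mcg/mL·hr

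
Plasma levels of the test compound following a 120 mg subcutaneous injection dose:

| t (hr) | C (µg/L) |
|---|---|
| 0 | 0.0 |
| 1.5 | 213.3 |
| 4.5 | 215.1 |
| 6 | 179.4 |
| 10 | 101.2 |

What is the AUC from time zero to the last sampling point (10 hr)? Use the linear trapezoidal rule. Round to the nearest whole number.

Trapezoidal AUC_0→10:
  [0→1.5]: (0.0+213.3)/2 × 1.5 = 159.975
  [1.5→4.5]: (213.3+215.1)/2 × 3 = 642.6
  [4.5→6]: (215.1+179.4)/2 × 1.5 = 295.875
  [6→10]: (179.4+101.2)/2 × 4 = 561.2
  Sum = 1659.65 µg/L·hr

AUC = 1660 µg/L·hr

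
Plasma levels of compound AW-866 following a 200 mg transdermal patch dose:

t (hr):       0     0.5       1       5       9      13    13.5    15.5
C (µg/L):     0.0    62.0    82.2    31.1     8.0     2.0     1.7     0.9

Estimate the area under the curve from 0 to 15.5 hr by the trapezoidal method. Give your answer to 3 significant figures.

Trapezoidal AUC_0→15.5:
  [0→0.5]: (0.0+62.0)/2 × 0.5 = 15.5
  [0.5→1]: (62.0+82.2)/2 × 0.5 = 36.05
  [1→5]: (82.2+31.1)/2 × 4 = 226.6
  [5→9]: (31.1+8.0)/2 × 4 = 78.2
  [9→13]: (8.0+2.0)/2 × 4 = 20.0
  [13→13.5]: (2.0+1.7)/2 × 0.5 = 0.925
  [13.5→15.5]: (1.7+0.9)/2 × 2 = 2.6
  Sum = 379.875 µg/L·hr

AUC = 380 µg/L·hr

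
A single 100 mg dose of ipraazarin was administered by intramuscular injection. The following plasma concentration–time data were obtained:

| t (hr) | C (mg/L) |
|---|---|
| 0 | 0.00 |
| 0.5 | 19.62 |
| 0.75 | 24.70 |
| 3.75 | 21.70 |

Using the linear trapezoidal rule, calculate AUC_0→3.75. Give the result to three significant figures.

AUC = 80.0 mg/L·hr

Trapezoidal AUC_0→3.75:
  [0→0.5]: (0.00+19.62)/2 × 0.5 = 4.905
  [0.5→0.75]: (19.62+24.70)/2 × 0.25 = 5.54
  [0.75→3.75]: (24.70+21.70)/2 × 3 = 69.6
  Sum = 80.045 mg/L·hr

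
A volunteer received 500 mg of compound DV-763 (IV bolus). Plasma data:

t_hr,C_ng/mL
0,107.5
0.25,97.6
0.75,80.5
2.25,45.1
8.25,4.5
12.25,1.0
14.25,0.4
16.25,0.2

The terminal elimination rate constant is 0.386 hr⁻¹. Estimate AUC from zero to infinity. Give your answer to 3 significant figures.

AUC = 327 ng/mL·hr

Trapezoidal AUC_0→16.25:
  [0→0.25]: (107.5+97.6)/2 × 0.25 = 25.6375
  [0.25→0.75]: (97.6+80.5)/2 × 0.5 = 44.525
  [0.75→2.25]: (80.5+45.1)/2 × 1.5 = 94.2
  [2.25→8.25]: (45.1+4.5)/2 × 6 = 148.8
  [8.25→12.25]: (4.5+1.0)/2 × 4 = 11.0
  [12.25→14.25]: (1.0+0.4)/2 × 2 = 1.4
  [14.25→16.25]: (0.4+0.2)/2 × 2 = 0.6
  Sum = 326.1625 ng/mL·hr
Extrapolated tail: C_last / k_e = 0.2 / 0.386 = 0.518
AUC_0→∞ = 326.1625 + 0.518 = 326.6805 ng/mL·hr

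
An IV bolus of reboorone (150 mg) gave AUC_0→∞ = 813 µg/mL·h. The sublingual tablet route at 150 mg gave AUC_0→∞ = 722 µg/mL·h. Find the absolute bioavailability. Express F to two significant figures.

F = 0.89

F = (AUC_ev / D_ev) / (AUC_iv / D_iv)
  = (722/150) / (813/150)
  = 4.81333 / 5.42 = 0.8881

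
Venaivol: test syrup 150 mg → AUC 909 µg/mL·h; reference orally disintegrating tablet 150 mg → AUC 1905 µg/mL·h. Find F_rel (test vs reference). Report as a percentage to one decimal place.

F_rel = 47.7%

F_rel = (AUC_test/D_test) / (AUC_ref/D_ref)
      = (909/150) / (1905/150)
      = 6.06 / 12.7 = 0.4772 = 47.72%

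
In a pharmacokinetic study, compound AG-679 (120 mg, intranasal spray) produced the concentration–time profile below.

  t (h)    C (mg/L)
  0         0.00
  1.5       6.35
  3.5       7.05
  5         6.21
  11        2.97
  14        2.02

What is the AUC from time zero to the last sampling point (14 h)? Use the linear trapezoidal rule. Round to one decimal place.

AUC = 63.1 mg/L·h

Trapezoidal AUC_0→14:
  [0→1.5]: (0.00+6.35)/2 × 1.5 = 4.7625
  [1.5→3.5]: (6.35+7.05)/2 × 2 = 13.4
  [3.5→5]: (7.05+6.21)/2 × 1.5 = 9.945
  [5→11]: (6.21+2.97)/2 × 6 = 27.54
  [11→14]: (2.97+2.02)/2 × 3 = 7.485
  Sum = 63.1325 mg/L·h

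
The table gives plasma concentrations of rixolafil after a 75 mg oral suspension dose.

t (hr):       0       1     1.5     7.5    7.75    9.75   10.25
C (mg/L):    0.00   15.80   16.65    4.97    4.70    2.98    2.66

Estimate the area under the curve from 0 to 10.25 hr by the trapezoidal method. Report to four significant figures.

AUC = 91.17 mg/L·hr

Trapezoidal AUC_0→10.25:
  [0→1]: (0.00+15.80)/2 × 1 = 7.9
  [1→1.5]: (15.80+16.65)/2 × 0.5 = 8.1125
  [1.5→7.5]: (16.65+4.97)/2 × 6 = 64.86
  [7.5→7.75]: (4.97+4.70)/2 × 0.25 = 1.20875
  [7.75→9.75]: (4.70+2.98)/2 × 2 = 7.68
  [9.75→10.25]: (2.98+2.66)/2 × 0.5 = 1.41
  Sum = 91.17125 mg/L·hr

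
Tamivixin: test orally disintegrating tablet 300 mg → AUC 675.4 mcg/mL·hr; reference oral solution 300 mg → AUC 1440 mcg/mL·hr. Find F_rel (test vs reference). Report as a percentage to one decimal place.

F_rel = 46.9%

F_rel = (AUC_test/D_test) / (AUC_ref/D_ref)
      = (675.4/300) / (1440/300)
      = 2.25133 / 4.8 = 0.4690 = 46.90%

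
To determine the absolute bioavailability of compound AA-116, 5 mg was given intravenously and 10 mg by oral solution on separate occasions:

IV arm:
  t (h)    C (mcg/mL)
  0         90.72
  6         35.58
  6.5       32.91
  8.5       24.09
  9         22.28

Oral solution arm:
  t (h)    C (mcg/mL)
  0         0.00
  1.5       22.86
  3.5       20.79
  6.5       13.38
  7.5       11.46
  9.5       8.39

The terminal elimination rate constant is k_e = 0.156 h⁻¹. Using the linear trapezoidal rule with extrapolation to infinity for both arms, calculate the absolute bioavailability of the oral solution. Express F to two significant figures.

F = 0.16

Trapezoidal AUC_0→9 (IV):
  [0→6]: (90.72+35.58)/2 × 6 = 378.9
  [6→6.5]: (35.58+32.91)/2 × 0.5 = 17.1225
  [6.5→8.5]: (32.91+24.09)/2 × 2 = 57.0
  [8.5→9]: (24.09+22.28)/2 × 0.5 = 11.5925
  Sum = 464.615 mcg/mL·h
IV tail: 22.28/0.156 = 142.821; AUC_iv,0→∞ = 464.615 + 142.821 = 607.436 mcg/mL·h
Trapezoidal AUC_0→9.5 (oral solution):
  [0→1.5]: (0.00+22.86)/2 × 1.5 = 17.145
  [1.5→3.5]: (22.86+20.79)/2 × 2 = 43.65
  [3.5→6.5]: (20.79+13.38)/2 × 3 = 51.255
  [6.5→7.5]: (13.38+11.46)/2 × 1 = 12.42
  [7.5→9.5]: (11.46+8.39)/2 × 2 = 19.85
  Sum = 144.32 mcg/mL·h
oral solution tail: 8.39/0.156 = 53.782; AUC_ev,0→∞ = 144.32 + 53.782 = 198.102 mcg/mL·h
F = (AUC_ev/D_ev)/(AUC_iv/D_iv) = (198.102/10)/(607.436/5) = 19.8102/121.4872 = 0.1631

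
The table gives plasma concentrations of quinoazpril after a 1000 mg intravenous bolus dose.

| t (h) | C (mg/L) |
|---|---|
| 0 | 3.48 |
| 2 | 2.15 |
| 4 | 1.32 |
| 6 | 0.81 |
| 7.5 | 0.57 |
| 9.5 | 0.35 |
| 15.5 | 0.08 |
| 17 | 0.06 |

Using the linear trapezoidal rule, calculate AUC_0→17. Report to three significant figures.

Trapezoidal AUC_0→17:
  [0→2]: (3.48+2.15)/2 × 2 = 5.63
  [2→4]: (2.15+1.32)/2 × 2 = 3.47
  [4→6]: (1.32+0.81)/2 × 2 = 2.13
  [6→7.5]: (0.81+0.57)/2 × 1.5 = 1.035
  [7.5→9.5]: (0.57+0.35)/2 × 2 = 0.92
  [9.5→15.5]: (0.35+0.08)/2 × 6 = 1.29
  [15.5→17]: (0.08+0.06)/2 × 1.5 = 0.105
  Sum = 14.58 mg/L·h

AUC = 14.6 mg/L·h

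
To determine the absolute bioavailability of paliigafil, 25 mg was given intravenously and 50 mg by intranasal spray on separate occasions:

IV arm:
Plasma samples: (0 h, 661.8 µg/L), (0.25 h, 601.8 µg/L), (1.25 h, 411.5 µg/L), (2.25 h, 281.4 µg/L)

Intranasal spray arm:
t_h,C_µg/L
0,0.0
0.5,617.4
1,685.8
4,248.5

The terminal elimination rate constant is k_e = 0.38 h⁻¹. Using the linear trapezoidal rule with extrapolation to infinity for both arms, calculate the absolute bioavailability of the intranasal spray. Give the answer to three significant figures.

F = 0.724

Trapezoidal AUC_0→2.25 (IV):
  [0→0.25]: (661.8+601.8)/2 × 0.25 = 157.95
  [0.25→1.25]: (601.8+411.5)/2 × 1 = 506.65
  [1.25→2.25]: (411.5+281.4)/2 × 1 = 346.45
  Sum = 1011.05 µg/L·h
IV tail: 281.4/0.38 = 740.526; AUC_iv,0→∞ = 1011.05 + 740.526 = 1751.576 µg/L·h
Trapezoidal AUC_0→4 (intranasal spray):
  [0→0.5]: (0.0+617.4)/2 × 0.5 = 154.35
  [0.5→1]: (617.4+685.8)/2 × 0.5 = 325.8
  [1→4]: (685.8+248.5)/2 × 3 = 1401.45
  Sum = 1881.6 µg/L·h
intranasal spray tail: 248.5/0.38 = 653.947; AUC_ev,0→∞ = 1881.6 + 653.947 = 2535.547 µg/L·h
F = (AUC_ev/D_ev)/(AUC_iv/D_iv) = (2535.547/50)/(1751.576/25) = 50.71094/70.06304 = 0.7238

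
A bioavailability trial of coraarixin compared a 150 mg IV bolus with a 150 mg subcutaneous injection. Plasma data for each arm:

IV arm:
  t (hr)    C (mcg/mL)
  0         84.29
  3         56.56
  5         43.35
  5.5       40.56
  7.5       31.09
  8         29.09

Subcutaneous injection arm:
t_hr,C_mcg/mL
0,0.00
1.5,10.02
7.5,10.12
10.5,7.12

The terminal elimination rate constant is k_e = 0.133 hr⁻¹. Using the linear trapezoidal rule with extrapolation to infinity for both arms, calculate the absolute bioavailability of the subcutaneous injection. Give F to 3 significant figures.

Trapezoidal AUC_0→8 (IV):
  [0→3]: (84.29+56.56)/2 × 3 = 211.275
  [3→5]: (56.56+43.35)/2 × 2 = 99.91
  [5→5.5]: (43.35+40.56)/2 × 0.5 = 20.9775
  [5.5→7.5]: (40.56+31.09)/2 × 2 = 71.65
  [7.5→8]: (31.09+29.09)/2 × 0.5 = 15.045
  Sum = 418.8575 mcg/mL·hr
IV tail: 29.09/0.133 = 218.722; AUC_iv,0→∞ = 418.8575 + 218.722 = 637.5795 mcg/mL·hr
Trapezoidal AUC_0→10.5 (subcutaneous injection):
  [0→1.5]: (0.00+10.02)/2 × 1.5 = 7.515
  [1.5→7.5]: (10.02+10.12)/2 × 6 = 60.42
  [7.5→10.5]: (10.12+7.12)/2 × 3 = 25.86
  Sum = 93.795 mcg/mL·hr
subcutaneous injection tail: 7.12/0.133 = 53.534; AUC_ev,0→∞ = 93.795 + 53.534 = 147.329 mcg/mL·hr
F = (AUC_ev/D_ev)/(AUC_iv/D_iv) = (147.329/150)/(637.5795/150) = 0.982193/4.25053 = 0.2311

F = 0.231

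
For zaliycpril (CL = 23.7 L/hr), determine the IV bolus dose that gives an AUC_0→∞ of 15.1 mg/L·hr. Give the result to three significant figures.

Dose = 358 mg

Dose_iv = CL × AUC_0→∞
     = 23.7 × 15.1 = 357.87 mg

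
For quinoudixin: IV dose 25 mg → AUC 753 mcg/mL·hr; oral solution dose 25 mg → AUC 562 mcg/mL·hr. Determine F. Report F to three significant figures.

F = (AUC_ev / D_ev) / (AUC_iv / D_iv)
  = (562/25) / (753/25)
  = 22.48 / 30.12 = 0.7463

F = 0.746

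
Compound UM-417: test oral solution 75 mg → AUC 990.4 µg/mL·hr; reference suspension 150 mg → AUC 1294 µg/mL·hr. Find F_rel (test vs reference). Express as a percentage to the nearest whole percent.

F_rel = 153%

F_rel = (AUC_test/D_test) / (AUC_ref/D_ref)
      = (990.4/75) / (1294/150)
      = 13.2053 / 8.62667 = 1.5308 = 153.08%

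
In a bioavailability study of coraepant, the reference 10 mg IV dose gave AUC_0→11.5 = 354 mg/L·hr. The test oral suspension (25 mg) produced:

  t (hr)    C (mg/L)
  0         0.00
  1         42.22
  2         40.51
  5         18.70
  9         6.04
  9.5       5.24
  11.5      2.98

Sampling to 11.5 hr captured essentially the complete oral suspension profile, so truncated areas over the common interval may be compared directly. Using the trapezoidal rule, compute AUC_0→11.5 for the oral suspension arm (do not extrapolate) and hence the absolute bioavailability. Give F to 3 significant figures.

Trapezoidal AUC_0→11.5 (oral suspension):
  [0→1]: (0.00+42.22)/2 × 1 = 21.11
  [1→2]: (42.22+40.51)/2 × 1 = 41.365
  [2→5]: (40.51+18.70)/2 × 3 = 88.815
  [5→9]: (18.70+6.04)/2 × 4 = 49.48
  [9→9.5]: (6.04+5.24)/2 × 0.5 = 2.82
  [9.5→11.5]: (5.24+2.98)/2 × 2 = 8.22
  Sum = 211.81 mg/L·hr
F = (AUC_ev/D_ev)/(AUC_iv/D_iv) = (211.81/25)/(354/10) = 8.4724/35.4 = 0.2393

F = 0.239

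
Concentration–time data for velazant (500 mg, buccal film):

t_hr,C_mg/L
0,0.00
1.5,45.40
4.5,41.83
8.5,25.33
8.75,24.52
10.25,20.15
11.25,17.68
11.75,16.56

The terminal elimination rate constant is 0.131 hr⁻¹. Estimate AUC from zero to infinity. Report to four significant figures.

Trapezoidal AUC_0→11.75:
  [0→1.5]: (0.00+45.40)/2 × 1.5 = 34.05
  [1.5→4.5]: (45.40+41.83)/2 × 3 = 130.845
  [4.5→8.5]: (41.83+25.33)/2 × 4 = 134.32
  [8.5→8.75]: (25.33+24.52)/2 × 0.25 = 6.23125
  [8.75→10.25]: (24.52+20.15)/2 × 1.5 = 33.5025
  [10.25→11.25]: (20.15+17.68)/2 × 1 = 18.915
  [11.25→11.75]: (17.68+16.56)/2 × 0.5 = 8.56
  Sum = 366.42375 mg/L·hr
Extrapolated tail: C_last / k_e = 16.56 / 0.131 = 126.412
AUC_0→∞ = 366.42375 + 126.412 = 492.83575 mg/L·hr

AUC = 492.8 mg/L·hr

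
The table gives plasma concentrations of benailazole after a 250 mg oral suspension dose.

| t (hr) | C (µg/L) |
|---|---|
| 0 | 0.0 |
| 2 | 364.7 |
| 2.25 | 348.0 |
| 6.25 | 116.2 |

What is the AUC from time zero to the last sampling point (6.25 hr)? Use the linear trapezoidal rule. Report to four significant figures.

AUC = 1382 µg/L·hr

Trapezoidal AUC_0→6.25:
  [0→2]: (0.0+364.7)/2 × 2 = 364.7
  [2→2.25]: (364.7+348.0)/2 × 0.25 = 89.0875
  [2.25→6.25]: (348.0+116.2)/2 × 4 = 928.4
  Sum = 1382.1875 µg/L·hr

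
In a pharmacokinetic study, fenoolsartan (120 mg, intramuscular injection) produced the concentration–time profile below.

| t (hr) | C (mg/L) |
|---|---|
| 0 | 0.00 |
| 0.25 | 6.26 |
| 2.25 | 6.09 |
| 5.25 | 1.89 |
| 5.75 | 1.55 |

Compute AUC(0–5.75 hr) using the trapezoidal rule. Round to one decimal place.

AUC = 26.0 mg/L·hr

Trapezoidal AUC_0→5.75:
  [0→0.25]: (0.00+6.26)/2 × 0.25 = 0.7825
  [0.25→2.25]: (6.26+6.09)/2 × 2 = 12.35
  [2.25→5.25]: (6.09+1.89)/2 × 3 = 11.97
  [5.25→5.75]: (1.89+1.55)/2 × 0.5 = 0.86
  Sum = 25.9625 mg/L·hr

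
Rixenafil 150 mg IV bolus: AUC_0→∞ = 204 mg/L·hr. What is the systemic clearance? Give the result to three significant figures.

CL = 0.735 L/hr

CL = Dose_iv / AUC_0→∞
   = 150 / 204 = 0.735294 L/hr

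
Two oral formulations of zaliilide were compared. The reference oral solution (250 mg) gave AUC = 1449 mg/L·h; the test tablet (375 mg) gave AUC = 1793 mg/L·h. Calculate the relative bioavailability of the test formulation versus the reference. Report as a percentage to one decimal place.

F_rel = (AUC_test/D_test) / (AUC_ref/D_ref)
      = (1793/375) / (1449/250)
      = 4.78133 / 5.796 = 0.8249 = 82.49%

F_rel = 82.5%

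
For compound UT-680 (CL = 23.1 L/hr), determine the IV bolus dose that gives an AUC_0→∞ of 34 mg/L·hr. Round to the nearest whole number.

Dose = 785 mg

Dose_iv = CL × AUC_0→∞
     = 23.1 × 34 = 785.4 mg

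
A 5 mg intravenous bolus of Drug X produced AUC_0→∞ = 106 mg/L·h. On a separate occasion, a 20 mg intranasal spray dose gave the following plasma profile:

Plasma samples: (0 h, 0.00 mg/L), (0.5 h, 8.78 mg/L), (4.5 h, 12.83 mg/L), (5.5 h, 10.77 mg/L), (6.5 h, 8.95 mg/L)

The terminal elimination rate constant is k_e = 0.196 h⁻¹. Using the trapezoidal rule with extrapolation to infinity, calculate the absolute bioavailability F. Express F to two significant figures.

F = 0.27

Trapezoidal AUC_0→6.5 (intranasal spray):
  [0→0.5]: (0.00+8.78)/2 × 0.5 = 2.195
  [0.5→4.5]: (8.78+12.83)/2 × 4 = 43.22
  [4.5→5.5]: (12.83+10.77)/2 × 1 = 11.8
  [5.5→6.5]: (10.77+8.95)/2 × 1 = 9.86
  Sum = 67.075 mg/L·h
Tail: C_last/k_e = 8.95/0.196 = 45.663
AUC_0→∞ (intranasal spray) = 67.075 + 45.663 = 112.738 mg/L·h
F = (AUC_ev/D_ev)/(AUC_iv/D_iv) = (112.738/20)/(106/5) = 5.6369/21.2 = 0.2659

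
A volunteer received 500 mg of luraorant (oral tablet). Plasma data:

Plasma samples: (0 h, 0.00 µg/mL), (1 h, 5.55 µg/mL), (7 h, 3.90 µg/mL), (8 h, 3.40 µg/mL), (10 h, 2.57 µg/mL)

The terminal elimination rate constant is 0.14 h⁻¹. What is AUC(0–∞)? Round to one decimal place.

AUC = 59.1 µg/mL·h

Trapezoidal AUC_0→10:
  [0→1]: (0.00+5.55)/2 × 1 = 2.775
  [1→7]: (5.55+3.90)/2 × 6 = 28.35
  [7→8]: (3.90+3.40)/2 × 1 = 3.65
  [8→10]: (3.40+2.57)/2 × 2 = 5.97
  Sum = 40.745 µg/mL·h
Extrapolated tail: C_last / k_e = 2.57 / 0.14 = 18.357
AUC_0→∞ = 40.745 + 18.357 = 59.102 µg/mL·h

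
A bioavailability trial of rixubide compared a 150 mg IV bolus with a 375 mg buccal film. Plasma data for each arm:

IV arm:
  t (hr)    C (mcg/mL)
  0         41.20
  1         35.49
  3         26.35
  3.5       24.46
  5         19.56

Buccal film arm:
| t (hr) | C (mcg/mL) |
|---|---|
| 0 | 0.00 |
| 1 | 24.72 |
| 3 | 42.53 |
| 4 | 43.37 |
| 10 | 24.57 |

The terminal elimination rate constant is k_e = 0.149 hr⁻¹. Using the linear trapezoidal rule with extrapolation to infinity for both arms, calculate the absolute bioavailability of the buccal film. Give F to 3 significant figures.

Trapezoidal AUC_0→5 (IV):
  [0→1]: (41.20+35.49)/2 × 1 = 38.345
  [1→3]: (35.49+26.35)/2 × 2 = 61.84
  [3→3.5]: (26.35+24.46)/2 × 0.5 = 12.7025
  [3.5→5]: (24.46+19.56)/2 × 1.5 = 33.015
  Sum = 145.9025 mcg/mL·hr
IV tail: 19.56/0.149 = 131.275; AUC_iv,0→∞ = 145.9025 + 131.275 = 277.1775 mcg/mL·hr
Trapezoidal AUC_0→10 (buccal film):
  [0→1]: (0.00+24.72)/2 × 1 = 12.36
  [1→3]: (24.72+42.53)/2 × 2 = 67.25
  [3→4]: (42.53+43.37)/2 × 1 = 42.95
  [4→10]: (43.37+24.57)/2 × 6 = 203.82
  Sum = 326.38 mcg/mL·hr
buccal film tail: 24.57/0.149 = 164.899; AUC_ev,0→∞ = 326.38 + 164.899 = 491.279 mcg/mL·hr
F = (AUC_ev/D_ev)/(AUC_iv/D_iv) = (491.279/375)/(277.1775/150) = 1.31008/1.84785 = 0.7090

F = 0.709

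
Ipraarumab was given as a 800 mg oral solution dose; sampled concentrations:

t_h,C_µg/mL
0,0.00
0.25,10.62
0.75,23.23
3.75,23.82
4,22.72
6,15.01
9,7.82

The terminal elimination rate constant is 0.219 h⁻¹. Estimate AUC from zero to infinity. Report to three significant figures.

AUC = 194 µg/mL·h

Trapezoidal AUC_0→9:
  [0→0.25]: (0.00+10.62)/2 × 0.25 = 1.3275
  [0.25→0.75]: (10.62+23.23)/2 × 0.5 = 8.4625
  [0.75→3.75]: (23.23+23.82)/2 × 3 = 70.575
  [3.75→4]: (23.82+22.72)/2 × 0.25 = 5.8175
  [4→6]: (22.72+15.01)/2 × 2 = 37.73
  [6→9]: (15.01+7.82)/2 × 3 = 34.245
  Sum = 158.1575 µg/mL·h
Extrapolated tail: C_last / k_e = 7.82 / 0.219 = 35.708
AUC_0→∞ = 158.1575 + 35.708 = 193.8655 µg/mL·h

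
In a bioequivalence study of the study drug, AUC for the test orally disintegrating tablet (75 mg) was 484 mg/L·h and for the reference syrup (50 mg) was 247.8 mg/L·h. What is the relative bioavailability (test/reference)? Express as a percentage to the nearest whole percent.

F_rel = (AUC_test/D_test) / (AUC_ref/D_ref)
      = (484/75) / (247.8/50)
      = 6.45333 / 4.956 = 1.3021 = 130.21%

F_rel = 130%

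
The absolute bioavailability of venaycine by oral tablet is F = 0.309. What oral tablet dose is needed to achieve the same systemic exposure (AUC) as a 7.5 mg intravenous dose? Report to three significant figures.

For equal systemic exposure: F × D_ev = D_iv
D_ev = D_iv / F = 7.5 / 0.309 = 24.2718 mg

D_oral = 24.3 mg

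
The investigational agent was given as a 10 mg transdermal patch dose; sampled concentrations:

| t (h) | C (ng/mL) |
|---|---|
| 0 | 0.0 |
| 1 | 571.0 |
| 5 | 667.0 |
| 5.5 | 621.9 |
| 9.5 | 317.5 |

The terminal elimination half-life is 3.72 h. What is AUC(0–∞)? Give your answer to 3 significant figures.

AUC = 6670 ng/mL·h

Trapezoidal AUC_0→9.5:
  [0→1]: (0.0+571.0)/2 × 1 = 285.5
  [1→5]: (571.0+667.0)/2 × 4 = 2476.0
  [5→5.5]: (667.0+621.9)/2 × 0.5 = 322.225
  [5.5→9.5]: (621.9+317.5)/2 × 4 = 1878.8
  Sum = 4962.525 ng/mL·h
k_e = ln2 / t½ = 0.693147 / 3.72 = 0.1863 h^-1
Extrapolated tail: C_last / k_e = 317.5 / 0.1863 = 1704.240
AUC_0→∞ = 4962.525 + 1704.240 = 6666.765 ng/mL·h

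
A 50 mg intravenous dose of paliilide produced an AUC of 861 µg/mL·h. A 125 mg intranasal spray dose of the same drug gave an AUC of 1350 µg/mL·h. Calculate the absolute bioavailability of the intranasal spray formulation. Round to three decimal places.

F = (AUC_ev / D_ev) / (AUC_iv / D_iv)
  = (1350/125) / (861/50)
  = 10.8 / 17.22 = 0.6272

F = 0.627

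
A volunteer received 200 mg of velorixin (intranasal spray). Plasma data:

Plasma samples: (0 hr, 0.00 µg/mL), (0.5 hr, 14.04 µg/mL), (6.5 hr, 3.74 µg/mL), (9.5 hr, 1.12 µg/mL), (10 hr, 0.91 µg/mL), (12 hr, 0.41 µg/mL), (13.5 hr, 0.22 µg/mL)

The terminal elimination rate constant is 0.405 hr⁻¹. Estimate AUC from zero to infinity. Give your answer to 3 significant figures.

AUC = 67.0 µg/mL·hr

Trapezoidal AUC_0→13.5:
  [0→0.5]: (0.00+14.04)/2 × 0.5 = 3.51
  [0.5→6.5]: (14.04+3.74)/2 × 6 = 53.34
  [6.5→9.5]: (3.74+1.12)/2 × 3 = 7.29
  [9.5→10]: (1.12+0.91)/2 × 0.5 = 0.5075
  [10→12]: (0.91+0.41)/2 × 2 = 1.32
  [12→13.5]: (0.41+0.22)/2 × 1.5 = 0.4725
  Sum = 66.44 µg/mL·hr
Extrapolated tail: C_last / k_e = 0.22 / 0.405 = 0.543
AUC_0→∞ = 66.44 + 0.543 = 66.983 µg/mL·hr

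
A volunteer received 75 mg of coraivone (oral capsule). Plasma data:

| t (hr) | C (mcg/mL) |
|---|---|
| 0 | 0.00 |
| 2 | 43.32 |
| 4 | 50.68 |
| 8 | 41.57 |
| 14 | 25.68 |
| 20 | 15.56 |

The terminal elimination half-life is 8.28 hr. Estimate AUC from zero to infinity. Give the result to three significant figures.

AUC = 833 mcg/mL·hr

Trapezoidal AUC_0→20:
  [0→2]: (0.00+43.32)/2 × 2 = 43.32
  [2→4]: (43.32+50.68)/2 × 2 = 94.0
  [4→8]: (50.68+41.57)/2 × 4 = 184.5
  [8→14]: (41.57+25.68)/2 × 6 = 201.75
  [14→20]: (25.68+15.56)/2 × 6 = 123.72
  Sum = 647.29 mcg/mL·hr
k_e = ln2 / t½ = 0.693147 / 8.28 = 0.0837 hr^-1
Extrapolated tail: C_last / k_e = 15.56 / 0.0837 = 185.902
AUC_0→∞ = 647.29 + 185.902 = 833.192 mcg/mL·hr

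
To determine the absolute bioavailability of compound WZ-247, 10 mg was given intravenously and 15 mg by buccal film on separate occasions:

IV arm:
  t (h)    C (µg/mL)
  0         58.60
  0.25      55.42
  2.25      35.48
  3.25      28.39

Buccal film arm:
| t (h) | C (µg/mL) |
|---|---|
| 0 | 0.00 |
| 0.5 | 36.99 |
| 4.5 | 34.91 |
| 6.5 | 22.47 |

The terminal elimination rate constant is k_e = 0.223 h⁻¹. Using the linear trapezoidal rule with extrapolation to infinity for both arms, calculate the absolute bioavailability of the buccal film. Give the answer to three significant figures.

Trapezoidal AUC_0→3.25 (IV):
  [0→0.25]: (58.60+55.42)/2 × 0.25 = 14.2525
  [0.25→2.25]: (55.42+35.48)/2 × 2 = 90.9
  [2.25→3.25]: (35.48+28.39)/2 × 1 = 31.935
  Sum = 137.0875 µg/mL·h
IV tail: 28.39/0.223 = 127.309; AUC_iv,0→∞ = 137.0875 + 127.309 = 264.3965 µg/mL·h
Trapezoidal AUC_0→6.5 (buccal film):
  [0→0.5]: (0.00+36.99)/2 × 0.5 = 9.2475
  [0.5→4.5]: (36.99+34.91)/2 × 4 = 143.8
  [4.5→6.5]: (34.91+22.47)/2 × 2 = 57.38
  Sum = 210.4275 µg/mL·h
buccal film tail: 22.47/0.223 = 100.762; AUC_ev,0→∞ = 210.4275 + 100.762 = 311.1895 µg/mL·h
F = (AUC_ev/D_ev)/(AUC_iv/D_iv) = (311.1895/15)/(264.3965/10) = 20.746/26.43965 = 0.7847

F = 0.785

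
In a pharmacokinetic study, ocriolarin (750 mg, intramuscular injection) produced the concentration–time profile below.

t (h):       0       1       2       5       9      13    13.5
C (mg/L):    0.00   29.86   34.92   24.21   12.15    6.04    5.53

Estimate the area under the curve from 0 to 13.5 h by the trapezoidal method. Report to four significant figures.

Trapezoidal AUC_0→13.5:
  [0→1]: (0.00+29.86)/2 × 1 = 14.93
  [1→2]: (29.86+34.92)/2 × 1 = 32.39
  [2→5]: (34.92+24.21)/2 × 3 = 88.695
  [5→9]: (24.21+12.15)/2 × 4 = 72.72
  [9→13]: (12.15+6.04)/2 × 4 = 36.38
  [13→13.5]: (6.04+5.53)/2 × 0.5 = 2.8925
  Sum = 248.0075 mg/L·h

AUC = 248.0 mg/L·h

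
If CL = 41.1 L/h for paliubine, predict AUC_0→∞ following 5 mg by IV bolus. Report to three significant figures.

AUC_0→∞ = Dose_iv / CL
        = 5 / 41.1 = 0.121655 mg/L·h

AUC = 0.122 mg/L·h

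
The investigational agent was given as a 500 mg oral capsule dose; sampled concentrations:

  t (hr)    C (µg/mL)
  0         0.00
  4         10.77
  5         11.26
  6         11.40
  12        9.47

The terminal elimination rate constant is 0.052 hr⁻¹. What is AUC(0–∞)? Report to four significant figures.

AUC = 288.6 µg/mL·hr

Trapezoidal AUC_0→12:
  [0→4]: (0.00+10.77)/2 × 4 = 21.54
  [4→5]: (10.77+11.26)/2 × 1 = 11.015
  [5→6]: (11.26+11.40)/2 × 1 = 11.33
  [6→12]: (11.40+9.47)/2 × 6 = 62.61
  Sum = 106.495 µg/mL·hr
Extrapolated tail: C_last / k_e = 9.47 / 0.052 = 182.115
AUC_0→∞ = 106.495 + 182.115 = 288.61 µg/mL·hr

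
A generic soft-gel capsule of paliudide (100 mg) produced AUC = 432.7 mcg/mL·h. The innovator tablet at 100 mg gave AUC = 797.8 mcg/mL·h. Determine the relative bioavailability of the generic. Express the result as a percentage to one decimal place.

F_rel = 54.2%

F_rel = (AUC_test/D_test) / (AUC_ref/D_ref)
      = (432.7/100) / (797.8/100)
      = 4.327 / 7.978 = 0.5424 = 54.24%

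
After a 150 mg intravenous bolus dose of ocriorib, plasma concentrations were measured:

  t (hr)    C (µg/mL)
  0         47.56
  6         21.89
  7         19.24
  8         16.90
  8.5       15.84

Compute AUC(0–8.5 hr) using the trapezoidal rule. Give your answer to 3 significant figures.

AUC = 255 µg/mL·hr

Trapezoidal AUC_0→8.5:
  [0→6]: (47.56+21.89)/2 × 6 = 208.35
  [6→7]: (21.89+19.24)/2 × 1 = 20.565
  [7→8]: (19.24+16.90)/2 × 1 = 18.07
  [8→8.5]: (16.90+15.84)/2 × 0.5 = 8.185
  Sum = 255.17 µg/mL·hr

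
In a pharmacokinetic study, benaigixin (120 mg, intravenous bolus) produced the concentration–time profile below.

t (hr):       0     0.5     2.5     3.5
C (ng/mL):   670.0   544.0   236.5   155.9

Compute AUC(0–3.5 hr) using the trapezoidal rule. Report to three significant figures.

AUC = 1280 ng/mL·hr

Trapezoidal AUC_0→3.5:
  [0→0.5]: (670.0+544.0)/2 × 0.5 = 303.5
  [0.5→2.5]: (544.0+236.5)/2 × 2 = 780.5
  [2.5→3.5]: (236.5+155.9)/2 × 1 = 196.2
  Sum = 1280.2 ng/mL·hr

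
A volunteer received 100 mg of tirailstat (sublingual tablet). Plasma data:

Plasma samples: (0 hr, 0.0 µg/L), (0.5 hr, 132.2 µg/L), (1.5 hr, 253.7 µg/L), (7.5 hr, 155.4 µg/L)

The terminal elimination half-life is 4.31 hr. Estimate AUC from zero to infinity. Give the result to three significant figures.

AUC = 2420 µg/L·hr

Trapezoidal AUC_0→7.5:
  [0→0.5]: (0.0+132.2)/2 × 0.5 = 33.05
  [0.5→1.5]: (132.2+253.7)/2 × 1 = 192.95
  [1.5→7.5]: (253.7+155.4)/2 × 6 = 1227.3
  Sum = 1453.3 µg/L·hr
k_e = ln2 / t½ = 0.693147 / 4.31 = 0.1608 hr^-1
Extrapolated tail: C_last / k_e = 155.4 / 0.1608 = 966.418
AUC_0→∞ = 1453.3 + 966.418 = 2419.718 µg/L·hr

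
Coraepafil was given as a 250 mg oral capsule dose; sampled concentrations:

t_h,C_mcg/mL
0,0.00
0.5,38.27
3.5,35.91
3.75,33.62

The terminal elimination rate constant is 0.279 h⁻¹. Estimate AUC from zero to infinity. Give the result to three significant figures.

Trapezoidal AUC_0→3.75:
  [0→0.5]: (0.00+38.27)/2 × 0.5 = 9.5675
  [0.5→3.5]: (38.27+35.91)/2 × 3 = 111.27
  [3.5→3.75]: (35.91+33.62)/2 × 0.25 = 8.69125
  Sum = 129.52875 mcg/mL·h
Extrapolated tail: C_last / k_e = 33.62 / 0.279 = 120.502
AUC_0→∞ = 129.52875 + 120.502 = 250.03075 mcg/mL·h

AUC = 250 mcg/mL·h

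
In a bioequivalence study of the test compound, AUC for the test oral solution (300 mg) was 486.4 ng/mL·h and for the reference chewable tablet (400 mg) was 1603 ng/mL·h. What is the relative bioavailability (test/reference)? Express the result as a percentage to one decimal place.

F_rel = 40.5%

F_rel = (AUC_test/D_test) / (AUC_ref/D_ref)
      = (486.4/300) / (1603/400)
      = 1.62133 / 4.0075 = 0.4046 = 40.46%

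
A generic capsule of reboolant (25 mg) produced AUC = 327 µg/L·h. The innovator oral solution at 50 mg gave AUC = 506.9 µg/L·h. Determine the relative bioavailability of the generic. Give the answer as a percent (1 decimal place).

F_rel = 129.0%

F_rel = (AUC_test/D_test) / (AUC_ref/D_ref)
      = (327/25) / (506.9/50)
      = 13.08 / 10.138 = 1.2902 = 129.02%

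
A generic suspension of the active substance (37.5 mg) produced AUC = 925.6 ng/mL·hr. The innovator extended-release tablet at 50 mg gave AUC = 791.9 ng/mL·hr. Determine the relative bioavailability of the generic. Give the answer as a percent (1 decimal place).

F_rel = (AUC_test/D_test) / (AUC_ref/D_ref)
      = (925.6/37.5) / (791.9/50)
      = 24.6827 / 15.838 = 1.5584 = 155.84%

F_rel = 155.8%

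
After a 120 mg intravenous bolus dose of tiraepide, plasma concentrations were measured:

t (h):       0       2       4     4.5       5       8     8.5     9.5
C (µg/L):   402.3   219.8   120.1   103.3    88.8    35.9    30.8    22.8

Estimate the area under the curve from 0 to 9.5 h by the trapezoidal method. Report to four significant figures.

Trapezoidal AUC_0→9.5:
  [0→2]: (402.3+219.8)/2 × 2 = 622.1
  [2→4]: (219.8+120.1)/2 × 2 = 339.9
  [4→4.5]: (120.1+103.3)/2 × 0.5 = 55.85
  [4.5→5]: (103.3+88.8)/2 × 0.5 = 48.025
  [5→8]: (88.8+35.9)/2 × 3 = 187.05
  [8→8.5]: (35.9+30.8)/2 × 0.5 = 16.675
  [8.5→9.5]: (30.8+22.8)/2 × 1 = 26.8
  Sum = 1296.4 µg/L·h

AUC = 1296 µg/L·h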